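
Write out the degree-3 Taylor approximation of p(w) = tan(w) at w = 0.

w^3/3 + w

Apply the Taylor formula c_k = f^(k)(a)/k!.
[w^0] = 0;  [w^1] = 1;  [w^2] = 0;  [w^3] = 1/3.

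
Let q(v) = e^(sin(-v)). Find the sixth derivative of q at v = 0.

Plug the Maclaurin series of the inner function into that of the outer and collect terms.
The coefficient of v^6 in the expansion is -1/240, so q^(6)(0) = 6! * (-1/240) = -3.

-3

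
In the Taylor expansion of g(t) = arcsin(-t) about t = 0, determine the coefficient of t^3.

-1/6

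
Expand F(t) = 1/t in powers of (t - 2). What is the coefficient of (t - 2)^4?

[(t - 2)^0] = 1/2;  [(t - 2)^1] = -1/4;  [(t - 2)^2] = 1/8;  [(t - 2)^3] = -1/16;  [(t - 2)^4] = 1/32.

1/32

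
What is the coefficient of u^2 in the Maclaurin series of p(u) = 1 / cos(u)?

1/2

Divide the numerator series by the denominator series (power-series long division).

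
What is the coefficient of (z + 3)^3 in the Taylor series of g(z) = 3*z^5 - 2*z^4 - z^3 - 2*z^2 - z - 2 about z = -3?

293

Use the known series and substitute for the argument.
g(-3) = -881
g′(-3) = 1415
g′′(-3) = -1822
g′′′(-3) = 1758
So c_3 = g′′′(-3)/3! = 293.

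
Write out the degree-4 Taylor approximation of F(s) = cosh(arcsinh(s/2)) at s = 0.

Plug the Maclaurin series of the inner function into that of the outer and collect terms.
F(0) = 1
F′(0) = 0
F′′(0) = 1/4
F′′′(0) = 0
F^(4)(0) = -3/16
The Taylor polynomial is Σ F^(k)(0)/k! · s^k.

-s^4/128 + s^2/8 + 1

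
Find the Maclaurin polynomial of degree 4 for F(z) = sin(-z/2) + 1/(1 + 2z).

16*z^4 - 383*z^3/48 + 4*z^2 - 5*z/2 + 1

Add the two expansions coefficient-wise.
F(0) = 1
F′(0) = -5/2
F′′(0) = 8
F′′′(0) = -383/8
F^(4)(0) = 384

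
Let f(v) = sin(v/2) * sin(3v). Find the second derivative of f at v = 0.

Multiply the two series term by term and collect like powers.
From the series, [v^2] f = 3/2; multiply by 2! = 2 to get 3.

3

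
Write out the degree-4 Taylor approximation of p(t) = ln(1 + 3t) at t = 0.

-81*t^4/4 + 9*t^3 - 9*t^2/2 + 3*t

Differentiate repeatedly and evaluate at the center.
p(0) = 0
p′(0) = 3
p′′(0) = -9
p′′′(0) = 54
p^(4)(0) = -486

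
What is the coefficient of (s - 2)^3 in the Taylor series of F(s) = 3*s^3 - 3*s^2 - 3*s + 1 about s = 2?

F(2) = 7
F′(2) = 21
F′′(2) = 30
F′′′(2) = 18
So c_3 = F′′′(2)/3! = 3.

3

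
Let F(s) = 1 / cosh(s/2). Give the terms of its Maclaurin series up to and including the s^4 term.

Divide the numerator series by the denominator series (power-series long division).
F(0) = 1
F′(0) = 0
F′′(0) = -1/4
F′′′(0) = 0
F^(4)(0) = 5/16
Then c_k = F^(k)(0)/k! gives each Taylor coefficient.

5*s^4/384 - s^2/8 + 1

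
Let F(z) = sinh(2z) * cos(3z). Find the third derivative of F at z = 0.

-46

Expand each factor separately, then convolve coefficients.
The coefficient of z^3 in the expansion is -23/3, so F′′′(0) = 3! * (-23/3) = -46.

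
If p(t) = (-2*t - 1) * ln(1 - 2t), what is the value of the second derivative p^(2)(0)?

12

Shift and add copies of the series according to the polynomial's terms.
From the series, [t^2] p = 6; multiply by 2! = 2 to get 12.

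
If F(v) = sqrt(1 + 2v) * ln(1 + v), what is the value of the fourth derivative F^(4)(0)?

Expand each factor separately, then convolve coefficients.
The coefficient of v^4 in the expansion is 5/6, so F^(4)(0) = 4! * (5/6) = 20.

20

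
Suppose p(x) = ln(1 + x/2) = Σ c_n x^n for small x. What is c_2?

Apply the Taylor formula c_k = f^(k)(a)/k!.
p(0) = 0
p′(0) = 1/2
p′′(0) = -1/4
So c_2 = p′′(0)/2! = -1/8.

-1/8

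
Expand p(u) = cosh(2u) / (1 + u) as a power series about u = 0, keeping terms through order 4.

Write out both Maclaurin series and multiply, keeping only the needed powers.
p(0) = 1
p′(0) = -1
p′′(0) = 6
p′′′(0) = -18
p^(4)(0) = 88
Dividing each by k! gives the coefficients c_0, ..., c_4.

11*u^4/3 - 3*u^3 + 3*u^2 - u + 1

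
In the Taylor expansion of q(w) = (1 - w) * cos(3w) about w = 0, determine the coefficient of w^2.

Multiply each power in the prefactor through the base expansion.
q(0) = 1
q′(0) = -1
q′′(0) = -9

-9/2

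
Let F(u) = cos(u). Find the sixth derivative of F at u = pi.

1

The coefficient of (u - pi)^6 in the expansion is 1/720, so F^(6)(pi) = 6! * (1/720) = 1.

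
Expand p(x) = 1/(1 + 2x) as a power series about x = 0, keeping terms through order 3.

p(0) = 1
p′(0) = -2
p′′(0) = 8
p′′′(0) = -48
The Taylor polynomial is Σ p^(k)(0)/k! · x^k.

-8*x^3 + 4*x^2 - 2*x + 1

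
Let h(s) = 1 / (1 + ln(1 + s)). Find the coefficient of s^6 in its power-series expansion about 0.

3289/360

Use the geometric series for the reciprocal, then substitute.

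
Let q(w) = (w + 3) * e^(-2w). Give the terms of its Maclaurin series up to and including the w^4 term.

Distribute the polynomial across the series and collect like powers.
q(0) = 3
q′(0) = -5
q′′(0) = 8
q′′′(0) = -12
q^(4)(0) = 16
Dividing each by k! gives the coefficients c_0, ..., c_4.

2*w^4/3 - 2*w^3 + 4*w^2 - 5*w + 3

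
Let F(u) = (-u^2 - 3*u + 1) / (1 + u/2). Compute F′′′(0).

Distribute the polynomial across the series and collect like powers.
The coefficient of u^3 in the expansion is -3/8, so F′′′(0) = 3! * (-3/8) = -9/4.

-9/4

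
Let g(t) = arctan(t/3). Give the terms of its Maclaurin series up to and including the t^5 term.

Use the known series and substitute for the argument.
g(0) = 0
g′(0) = 1/3
g′′(0) = 0
g′′′(0) = -2/27
g^(4)(0) = 0
g^(5)(0) = 8/81
Dividing each by k! gives the coefficients c_0, ..., c_5.

t^5/1215 - t^3/81 + t/3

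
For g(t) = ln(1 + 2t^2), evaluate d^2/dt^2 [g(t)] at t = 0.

From the series, [t^2] g = 2; multiply by 2! = 2 to get 4.

4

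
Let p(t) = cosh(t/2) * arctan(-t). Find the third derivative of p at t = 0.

5/4

Expand each factor separately, then convolve coefficients.
The coefficient of t^3 in the expansion is 5/24, so p′′′(0) = 3! * (5/24) = 5/4.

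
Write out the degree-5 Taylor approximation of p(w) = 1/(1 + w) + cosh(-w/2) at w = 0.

-w^5 + 385*w^4/384 - w^3 + 9*w^2/8 - w + 2

Add the two expansions coefficient-wise.
p(0) = 2
p′(0) = -1
p′′(0) = 9/4
p′′′(0) = -6
p^(4)(0) = 385/16
p^(5)(0) = -120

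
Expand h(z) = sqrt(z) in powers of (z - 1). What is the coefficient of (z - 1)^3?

h(1) = 1
h′(1) = 1/2
h′′(1) = -1/4
h′′′(1) = 3/8

1/16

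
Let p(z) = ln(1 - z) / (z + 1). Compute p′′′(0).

Multiply the numerator's expansion by the denominator's geometric series.
From the series, [z^3] p = -5/6; multiply by 3! = 6 to get -5.

-5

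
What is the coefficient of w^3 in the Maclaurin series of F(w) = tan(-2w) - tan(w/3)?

Expand each term separately and add.
F(0) = 0
F′(0) = -7/3
F′′(0) = 0
F′′′(0) = -434/27

-217/81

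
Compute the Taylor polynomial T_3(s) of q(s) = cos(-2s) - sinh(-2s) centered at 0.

Expand each term separately and add.
q(0) = 1
q′(0) = 2
q′′(0) = -4
q′′′(0) = 8
Dividing each by k! gives the coefficients c_0, ..., c_3.

4*s^3/3 - 2*s^2 + 2*s + 1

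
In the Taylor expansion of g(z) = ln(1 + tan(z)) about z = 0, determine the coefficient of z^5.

2/3

Compose series: expand the inner function first, then feed it into the outer expansion.
[z^0] = 0;  [z^1] = 1;  [z^2] = -1/2;  [z^3] = 2/3;  [z^4] = -7/12;  [z^5] = 2/3.
So c_5 = g^(5)(0)/5! = 2/3.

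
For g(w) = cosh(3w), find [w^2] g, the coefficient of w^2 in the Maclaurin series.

9/2

Apply the Taylor formula c_k = f^(k)(a)/k!.
g(0) = 1
g′(0) = 0
g′′(0) = 9
The Taylor polynomial is Σ g^(k)(0)/k! · w^k.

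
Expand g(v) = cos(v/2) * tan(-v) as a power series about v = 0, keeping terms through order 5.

Take the Cauchy product of the two expansions.
g(0) = 0
g′(0) = -1
g′′(0) = 0
g′′′(0) = -5/4
g^(4)(0) = 0
g^(5)(0) = -181/16
The Taylor polynomial is Σ g^(k)(0)/k! · v^k.

-181*v^5/1920 - 5*v^3/24 - v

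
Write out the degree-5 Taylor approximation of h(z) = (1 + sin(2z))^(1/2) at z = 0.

z^5/120 + z^4/24 - z^3/6 - z^2/2 + z + 1

Substitute the inner expansion into the outer series and collect powers.
h(0) = 1
h′(0) = 1
h′′(0) = -1
h′′′(0) = -1
h^(4)(0) = 1
h^(5)(0) = 1
The Taylor polynomial is Σ h^(k)(0)/k! · z^k.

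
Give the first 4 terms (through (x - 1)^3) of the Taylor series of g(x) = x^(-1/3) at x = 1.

-14*(x - 1)^3/81 + 2*(x - 1)^2/9 - (x - 1)/3 + 1

g(1) = 1
g′(1) = -1/3
g′′(1) = 4/9
g′′′(1) = -28/27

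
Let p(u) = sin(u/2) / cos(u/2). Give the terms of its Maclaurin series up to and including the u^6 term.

u^5/240 + u^3/24 + u/2

Invert the denominator's series and multiply.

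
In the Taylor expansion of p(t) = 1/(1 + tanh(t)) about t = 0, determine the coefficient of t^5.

-2/15

Plug the Maclaurin series of the inner function into that of the outer and collect terms.
p(0) = 1
p′(0) = -1
p′′(0) = 2
p′′′(0) = -4
p^(4)(0) = 8
p^(5)(0) = -16
So c_5 = p^(5)(0)/5! = -2/15.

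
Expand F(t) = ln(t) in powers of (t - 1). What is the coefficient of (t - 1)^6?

-1/6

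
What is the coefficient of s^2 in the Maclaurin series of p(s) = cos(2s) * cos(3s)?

Multiply the two series term by term and collect like powers.

-13/2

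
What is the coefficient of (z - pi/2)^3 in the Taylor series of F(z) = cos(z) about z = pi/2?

F(pi/2) = 0
F′(pi/2) = -1
F′′(pi/2) = 0
F′′′(pi/2) = 1

1/6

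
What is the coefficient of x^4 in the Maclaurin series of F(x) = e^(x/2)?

1/384

[x^0] = 1;  [x^1] = 1/2;  [x^2] = 1/8;  [x^3] = 1/48;  [x^4] = 1/384.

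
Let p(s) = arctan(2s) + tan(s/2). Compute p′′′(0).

-63/4

Combine the two series term by term.
The coefficient of s^3 in the expansion is -21/8, so p′′′(0) = 3! * (-21/8) = -63/4.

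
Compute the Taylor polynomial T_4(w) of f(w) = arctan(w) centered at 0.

-w^3/3 + w

[w^0] = 0;  [w^1] = 1;  [w^2] = 0;  [w^3] = -1/3;  [w^4] = 0.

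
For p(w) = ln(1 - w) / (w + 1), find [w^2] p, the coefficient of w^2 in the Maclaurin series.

Expand 1/(denominator) as a geometric series and multiply by the numerator's series.
p(0) = 0
p′(0) = -1
p′′(0) = 1
So c_2 = p′′(0)/2! = 1/2.

1/2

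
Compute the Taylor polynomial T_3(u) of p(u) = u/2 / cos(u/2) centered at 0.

Divide the numerator series by the denominator series (power-series long division).
p(0) = 0
p′(0) = 1/2
p′′(0) = 0
p′′′(0) = 3/8
Dividing each by k! gives the coefficients c_0, ..., c_3.

u^3/16 + u/2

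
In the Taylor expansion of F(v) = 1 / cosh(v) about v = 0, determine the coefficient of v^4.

5/24

Divide the numerator series by the denominator series (power-series long division).
F(0) = 1
F′(0) = 0
F′′(0) = -1
F′′′(0) = 0
F^(4)(0) = 5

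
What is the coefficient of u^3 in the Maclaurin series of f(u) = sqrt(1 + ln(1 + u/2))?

Substitute the inner expansion into the outer series and collect powers.
[u^0] = 1;  [u^1] = 1/4;  [u^2] = -3/32;  [u^3] = 17/384.

17/384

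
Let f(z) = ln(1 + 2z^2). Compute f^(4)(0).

-48

Use the known series and substitute for the argument.
The coefficient of z^4 in the expansion is -2, so f^(4)(0) = 4! * (-2) = -48.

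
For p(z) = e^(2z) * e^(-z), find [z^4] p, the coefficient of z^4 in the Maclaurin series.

1/24

Write out both Maclaurin series and multiply, keeping only the needed powers.
p(0) = 1
p′(0) = 1
p′′(0) = 1
p′′′(0) = 1
p^(4)(0) = 1
The Taylor polynomial is Σ p^(k)(0)/k! · z^k.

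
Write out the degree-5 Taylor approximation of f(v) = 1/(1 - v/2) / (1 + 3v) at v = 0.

Take the Cauchy product of the two expansions.

-6665*v^5/32 + 1111*v^4/16 - 185*v^3/8 + 31*v^2/4 - 5*v/2 + 1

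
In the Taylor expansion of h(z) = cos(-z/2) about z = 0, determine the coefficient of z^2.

h(0) = 1
h′(0) = 0
h′′(0) = -1/4
Then c_k = h^(k)(0)/k! gives each Taylor coefficient.

-1/8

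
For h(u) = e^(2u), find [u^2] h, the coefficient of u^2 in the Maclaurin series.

2

Differentiate repeatedly and evaluate at the center.
So c_2 = h′′(0)/2! = 2.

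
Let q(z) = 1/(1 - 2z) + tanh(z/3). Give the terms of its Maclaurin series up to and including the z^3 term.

647*z^3/81 + 4*z^2 + 7*z/3 + 1

Expand each term separately and add.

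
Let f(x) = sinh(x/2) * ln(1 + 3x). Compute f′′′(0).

Take the Cauchy product of the two expansions.
The coefficient of x^3 in the expansion is -9/4, so f′′′(0) = 3! * (-9/4) = -27/2.

-27/2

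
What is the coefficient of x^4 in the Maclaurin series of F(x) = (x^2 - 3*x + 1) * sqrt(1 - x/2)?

Multiply each power in the prefactor through the base expansion.
F(0) = 1
F′(0) = -13/4
F′′(0) = 55/16
F′′′(0) = -63/64
F^(4)(0) = -63/256
Dividing each by k! gives the coefficients c_0, ..., c_4.

-21/2048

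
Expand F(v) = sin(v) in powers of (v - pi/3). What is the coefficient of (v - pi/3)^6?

c_6 = F^(6)(pi/3)/6! = -sqrt(3)/1440.

-sqrt(3)/1440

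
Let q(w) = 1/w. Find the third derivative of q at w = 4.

-3/128

The coefficient of (w - 4)^3 in the expansion is -1/256, so q′′′(4) = 3! * (-1/256) = -3/128.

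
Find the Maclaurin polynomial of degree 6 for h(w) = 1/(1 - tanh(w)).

Compose series: expand the inner function first, then feed it into the outer expansion.
[w^0] = 1;  [w^1] = 1;  [w^2] = 1;  [w^3] = 2/3;  [w^4] = 1/3;  [w^5] = 2/15;  [w^6] = 2/45.

2*w^6/45 + 2*w^5/15 + w^4/3 + 2*w^3/3 + w^2 + w + 1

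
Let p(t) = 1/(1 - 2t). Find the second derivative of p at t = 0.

From the series, [t^2] p = 4; multiply by 2! = 2 to get 8.

8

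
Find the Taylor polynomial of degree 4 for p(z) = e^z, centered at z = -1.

(z + 1)^4*e^(-1)/24 + (z + 1)^3*e^(-1)/6 + (z + 1)^2*e^(-1)/2 + (z + 1)*e^(-1) + e^(-1)

p(-1) = e^(-1)
p′(-1) = e^(-1)
p′′(-1) = e^(-1)
p′′′(-1) = e^(-1)
p^(4)(-1) = e^(-1)
Dividing each by k! gives the coefficients c_0, ..., c_4.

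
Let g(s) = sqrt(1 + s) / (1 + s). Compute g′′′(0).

Take the Cauchy product of the two expansions.
From the series, [s^3] g = -5/16; multiply by 3! = 6 to get -15/8.

-15/8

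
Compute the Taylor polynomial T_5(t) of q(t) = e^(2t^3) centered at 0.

2*t^3 + 1

q(0) = 1
q′(0) = 0
q′′(0) = 0
q′′′(0) = 12
q^(4)(0) = 0
q^(5)(0) = 0
The Taylor polynomial is Σ q^(k)(0)/k! · t^k.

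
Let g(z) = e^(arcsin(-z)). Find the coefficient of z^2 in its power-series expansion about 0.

Compose series: expand the inner function first, then feed it into the outer expansion.
g(0) = 1
g′(0) = -1
g′′(0) = 1
So c_2 = g′′(0)/2! = 1/2.

1/2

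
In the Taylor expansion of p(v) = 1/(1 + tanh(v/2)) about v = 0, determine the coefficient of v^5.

Substitute the inner expansion into the outer series and collect powers.
So c_5 = p^(5)(0)/5! = -1/240.

-1/240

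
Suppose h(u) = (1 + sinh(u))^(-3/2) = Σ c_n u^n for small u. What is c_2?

Plug the Maclaurin series of the inner function into that of the outer and collect terms.
So c_2 = h′′(0)/2! = 15/8.

15/8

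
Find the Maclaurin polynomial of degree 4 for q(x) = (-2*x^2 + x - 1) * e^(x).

-7*x^4/8 - 5*x^3/3 - 3*x^2/2 - 1

Shift and add copies of the series according to the polynomial's terms.
q(0) = -1
q′(0) = 0
q′′(0) = -3
q′′′(0) = -10
q^(4)(0) = -21
Dividing each by k! gives the coefficients c_0, ..., c_4.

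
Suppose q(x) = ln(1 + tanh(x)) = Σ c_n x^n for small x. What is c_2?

Plug the Maclaurin series of the inner function into that of the outer and collect terms.
q(0) = 0
q′(0) = 1
q′′(0) = -1
So c_2 = q′′(0)/2! = -1/2.

-1/2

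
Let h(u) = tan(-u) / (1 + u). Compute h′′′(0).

Write out both Maclaurin series and multiply, keeping only the needed powers.
The coefficient of u^3 in the expansion is -4/3, so h′′′(0) = 3! * (-4/3) = -8.

-8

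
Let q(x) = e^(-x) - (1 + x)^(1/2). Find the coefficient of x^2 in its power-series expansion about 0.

Add the two expansions coefficient-wise.
[x^0] = 0;  [x^1] = -3/2;  [x^2] = 5/8.
So c_2 = q′′(0)/2! = 5/8.

5/8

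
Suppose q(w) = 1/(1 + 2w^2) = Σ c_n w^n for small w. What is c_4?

Compute the successive derivatives at the expansion point and divide by k!.
q(0) = 1
q′(0) = 0
q′′(0) = -4
q′′′(0) = 0
q^(4)(0) = 96

4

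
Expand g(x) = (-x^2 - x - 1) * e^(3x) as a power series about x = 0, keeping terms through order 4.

-99*x^4/8 - 12*x^3 - 17*x^2/2 - 4*x - 1

Shift and add copies of the series according to the polynomial's terms.
[x^0] = -1;  [x^1] = -4;  [x^2] = -17/2;  [x^3] = -12;  [x^4] = -99/8.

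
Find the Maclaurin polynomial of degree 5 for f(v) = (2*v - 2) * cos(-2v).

4*v^5/3 - 4*v^4/3 - 4*v^3 + 4*v^2 + 2*v - 2

Distribute the polynomial across the series and collect like powers.
f(0) = -2
f′(0) = 2
f′′(0) = 8
f′′′(0) = -24
f^(4)(0) = -32
f^(5)(0) = 160
Then c_k = f^(k)(0)/k! gives each Taylor coefficient.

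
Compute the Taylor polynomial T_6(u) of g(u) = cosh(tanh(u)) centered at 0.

Plug the Maclaurin series of the inner function into that of the outer and collect terms.
g(0) = 1
g′(0) = 0
g′′(0) = 1
g′′′(0) = 0
g^(4)(0) = -7
g^(5)(0) = 0
g^(6)(0) = 97

97*u^6/720 - 7*u^4/24 + u^2/2 + 1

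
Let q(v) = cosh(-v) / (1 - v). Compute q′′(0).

Expand each factor separately, then convolve coefficients.
The coefficient of v^2 in the expansion is 3/2, so q′′(0) = 2! * (3/2) = 3.

3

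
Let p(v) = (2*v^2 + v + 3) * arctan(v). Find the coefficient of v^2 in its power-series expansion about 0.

Multiply each power in the prefactor through the base expansion.
p(0) = 0
p′(0) = 3
p′′(0) = 2

1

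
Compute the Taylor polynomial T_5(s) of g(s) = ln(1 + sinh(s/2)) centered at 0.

3*s^5/256 - 5*s^4/192 + s^3/16 - s^2/8 + s/2

Plug the Maclaurin series of the inner function into that of the outer and collect terms.
g(0) = 0
g′(0) = 1/2
g′′(0) = -1/4
g′′′(0) = 3/8
g^(4)(0) = -5/8
g^(5)(0) = 45/32
The Taylor polynomial is Σ g^(k)(0)/k! · s^k.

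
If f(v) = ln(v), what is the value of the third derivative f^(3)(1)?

2

The coefficient of (v - 1)^3 in the expansion is 1/3, so f′′′(1) = 3! * (1/3) = 2.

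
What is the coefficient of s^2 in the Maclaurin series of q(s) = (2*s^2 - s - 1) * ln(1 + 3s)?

Multiply each power in the prefactor through the base expansion.

3/2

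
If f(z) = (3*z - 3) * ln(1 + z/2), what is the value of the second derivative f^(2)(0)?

Distribute the polynomial across the series and collect like powers.
The coefficient of z^2 in the expansion is 15/8, so f′′(0) = 2! * (15/8) = 15/4.

15/4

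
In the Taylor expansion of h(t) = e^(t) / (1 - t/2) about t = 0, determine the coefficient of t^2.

5/4

Take the Cauchy product of the two expansions.
h(0) = 1
h′(0) = 3/2
h′′(0) = 5/2
Dividing each by k! gives the coefficients c_0, ..., c_2.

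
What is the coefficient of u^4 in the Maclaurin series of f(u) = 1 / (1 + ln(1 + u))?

Use the geometric series for the reciprocal, then substitute.
f(0) = 1
f′(0) = -1
f′′(0) = 3
f′′′(0) = -14
f^(4)(0) = 88
So c_4 = f^(4)(0)/4! = 11/3.

11/3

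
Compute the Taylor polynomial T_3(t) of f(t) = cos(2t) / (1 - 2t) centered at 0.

4*t^3 + 2*t^2 + 2*t + 1

Write out both Maclaurin series and multiply, keeping only the needed powers.
f(0) = 1
f′(0) = 2
f′′(0) = 4
f′′′(0) = 24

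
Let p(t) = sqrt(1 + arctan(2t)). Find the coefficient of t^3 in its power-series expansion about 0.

-5/6

Plug the Maclaurin series of the inner function into that of the outer and collect terms.
p(0) = 1
p′(0) = 1
p′′(0) = -1
p′′′(0) = -5
Then c_k = p^(k)(0)/k! gives each Taylor coefficient.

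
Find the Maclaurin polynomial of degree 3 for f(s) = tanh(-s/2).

s^3/24 - s/2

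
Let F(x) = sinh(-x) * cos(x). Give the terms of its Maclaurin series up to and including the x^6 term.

x^5/30 + x^3/3 - x

Write out both Maclaurin series and multiply, keeping only the needed powers.
[x^0] = 0;  [x^1] = -1;  [x^2] = 0;  [x^3] = 1/3;  [x^4] = 0;  [x^5] = 1/30;  [x^6] = 0.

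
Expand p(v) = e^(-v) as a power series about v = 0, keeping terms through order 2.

v^2/2 - v + 1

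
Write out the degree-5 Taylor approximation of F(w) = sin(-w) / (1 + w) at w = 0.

Multiply the two series term by term and collect like powers.
F(0) = 0
F′(0) = -1
F′′(0) = 2
F′′′(0) = -5
F^(4)(0) = 20
F^(5)(0) = -101

-101*w^5/120 + 5*w^4/6 - 5*w^3/6 + w^2 - w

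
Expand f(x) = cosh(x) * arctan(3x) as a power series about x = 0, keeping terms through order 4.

-15*x^3/2 + 3*x

Expand each factor separately, then convolve coefficients.
f(0) = 0
f′(0) = 3
f′′(0) = 0
f′′′(0) = -45
f^(4)(0) = 0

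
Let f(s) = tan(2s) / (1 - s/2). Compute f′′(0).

2

Take the Cauchy product of the two expansions.
The coefficient of s^2 in the expansion is 1, so f′′(0) = 2! * (1) = 2.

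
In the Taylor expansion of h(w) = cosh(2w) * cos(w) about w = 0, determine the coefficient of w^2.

3/2

Expand each factor separately, then convolve coefficients.
[w^0] = 1;  [w^1] = 0;  [w^2] = 3/2.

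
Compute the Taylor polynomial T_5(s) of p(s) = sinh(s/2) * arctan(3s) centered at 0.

Expand each factor separately, then convolve coefficients.
p(0) = 0
p′(0) = 0
p′′(0) = 3
p′′′(0) = 0
p^(4)(0) = -213/2
p^(5)(0) = 0

-71*s^4/16 + 3*s^2/2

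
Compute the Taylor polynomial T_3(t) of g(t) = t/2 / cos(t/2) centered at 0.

t^3/16 + t/2

Invert the denominator's series and multiply.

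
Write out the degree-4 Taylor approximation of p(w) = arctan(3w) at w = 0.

-9*w^3 + 3*w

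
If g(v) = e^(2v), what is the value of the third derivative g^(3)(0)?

The coefficient of v^3 in the expansion is 4/3, so g′′′(0) = 3! * (4/3) = 8.

8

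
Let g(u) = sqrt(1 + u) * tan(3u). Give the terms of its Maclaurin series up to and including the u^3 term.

69*u^3/8 + 3*u^2/2 + 3*u

Write out both Maclaurin series and multiply, keeping only the needed powers.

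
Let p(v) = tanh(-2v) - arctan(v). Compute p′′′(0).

18

Add the two expansions coefficient-wise.
The coefficient of v^3 in the expansion is 3, so p′′′(0) = 3! * (3) = 18.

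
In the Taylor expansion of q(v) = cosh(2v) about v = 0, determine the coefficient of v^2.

2

q(0) = 1
q′(0) = 0
q′′(0) = 4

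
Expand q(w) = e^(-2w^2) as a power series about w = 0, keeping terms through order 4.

2*w^4 - 2*w^2 + 1

q(0) = 1
q′(0) = 0
q′′(0) = -4
q′′′(0) = 0
q^(4)(0) = 48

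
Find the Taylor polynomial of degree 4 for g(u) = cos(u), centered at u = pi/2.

(u - pi/2)^3/6 - (u - pi/2)

Compute the successive derivatives at the expansion point and divide by k!.
[(u - pi/2)^0] = 0;  [(u - pi/2)^1] = -1;  [(u - pi/2)^2] = 0;  [(u - pi/2)^3] = 1/6;  [(u - pi/2)^4] = 0.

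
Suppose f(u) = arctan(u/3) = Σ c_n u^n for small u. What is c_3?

-1/81

Use the known series and substitute for the argument.
f(0) = 0
f′(0) = 1/3
f′′(0) = 0
f′′′(0) = -2/27
So c_3 = f′′′(0)/3! = -1/81.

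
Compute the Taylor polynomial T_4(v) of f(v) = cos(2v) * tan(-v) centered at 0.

5*v^3/3 - v

Expand each factor separately, then convolve coefficients.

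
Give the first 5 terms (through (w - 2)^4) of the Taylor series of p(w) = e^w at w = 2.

Use the known series and substitute for the argument.
p(2) = e^(2)
p′(2) = e^(2)
p′′(2) = e^(2)
p′′′(2) = e^(2)
p^(4)(2) = e^(2)

(w - 2)^4*e^(2)/24 + (w - 2)^3*e^(2)/6 + (w - 2)^2*e^(2)/2 + (w - 2)*e^(2) + e^(2)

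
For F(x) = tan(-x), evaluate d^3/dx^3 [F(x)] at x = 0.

From the series, [x^3] F = -1/3; multiply by 3! = 6 to get -2.

-2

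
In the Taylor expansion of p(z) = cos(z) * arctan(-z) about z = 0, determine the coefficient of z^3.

5/6

Take the Cauchy product of the two expansions.
[z^0] = 0;  [z^1] = -1;  [z^2] = 0;  [z^3] = 5/6.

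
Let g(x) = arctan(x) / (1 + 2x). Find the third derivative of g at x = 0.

22

Take the Cauchy product of the two expansions.
From the series, [x^3] g = 11/3; multiply by 3! = 6 to get 22.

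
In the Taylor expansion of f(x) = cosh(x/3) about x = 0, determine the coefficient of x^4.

1/1944

Compute the successive derivatives at the expansion point and divide by k!.
f(0) = 1
f′(0) = 0
f′′(0) = 1/9
f′′′(0) = 0
f^(4)(0) = 1/81
So c_4 = f^(4)(0)/4! = 1/1944.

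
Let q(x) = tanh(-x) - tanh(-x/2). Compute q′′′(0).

7/4

Add the two expansions coefficient-wise.
From the series, [x^3] q = 7/24; multiply by 3! = 6 to get 7/4.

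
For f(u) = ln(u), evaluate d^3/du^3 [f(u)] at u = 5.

The coefficient of (u - 5)^3 in the expansion is 1/375, so f′′′(5) = 3! * (1/375) = 2/125.

2/125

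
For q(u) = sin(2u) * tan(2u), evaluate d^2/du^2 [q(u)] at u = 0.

Take the Cauchy product of the two expansions.
The coefficient of u^2 in the expansion is 4, so q′′(0) = 2! * (4) = 8.

8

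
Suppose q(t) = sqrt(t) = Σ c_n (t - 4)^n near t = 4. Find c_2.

Compute the successive derivatives at the expansion point and divide by k!.
[(t - 4)^0] = 2;  [(t - 4)^1] = 1/4;  [(t - 4)^2] = -1/64.

-1/64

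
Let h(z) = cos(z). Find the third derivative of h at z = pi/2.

The coefficient of (z - pi/2)^3 in the expansion is 1/6, so h′′′(pi/2) = 3! * (1/6) = 1.

1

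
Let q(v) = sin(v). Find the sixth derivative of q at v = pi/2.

-1

Differentiate repeatedly and evaluate at the center.
The coefficient of (v - pi/2)^6 in the expansion is -1/720, so q^(6)(pi/2) = 6! * (-1/720) = -1.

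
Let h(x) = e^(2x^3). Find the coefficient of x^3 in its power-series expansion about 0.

2

h(0) = 1
h′(0) = 0
h′′(0) = 0
h′′′(0) = 12
Then c_k = h^(k)(0)/k! gives each Taylor coefficient.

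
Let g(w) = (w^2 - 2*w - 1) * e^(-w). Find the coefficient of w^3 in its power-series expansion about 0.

-11/6

Distribute the polynomial across the series and collect like powers.
g(0) = -1
g′(0) = -1
g′′(0) = 5
g′′′(0) = -11
Dividing each by k! gives the coefficients c_0, ..., c_3.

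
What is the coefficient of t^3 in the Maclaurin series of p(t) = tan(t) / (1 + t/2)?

7/12

Multiply the two series term by term and collect like powers.
p(0) = 0
p′(0) = 1
p′′(0) = -1
p′′′(0) = 7/2
Dividing each by k! gives the coefficients c_0, ..., c_3.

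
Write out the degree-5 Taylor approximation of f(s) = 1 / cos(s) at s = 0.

Write the quotient as an unknown series and match coefficients against numerator = denominator · series.
f(0) = 1
f′(0) = 0
f′′(0) = 1
f′′′(0) = 0
f^(4)(0) = 5
f^(5)(0) = 0

5*s^4/24 + s^2/2 + 1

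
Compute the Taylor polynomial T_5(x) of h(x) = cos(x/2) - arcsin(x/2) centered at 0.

-3*x^5/1280 + x^4/384 - x^3/48 - x^2/8 - x/2 + 1

Combine the two series term by term.
[x^0] = 1;  [x^1] = -1/2;  [x^2] = -1/8;  [x^3] = -1/48;  [x^4] = 1/384;  [x^5] = -3/1280.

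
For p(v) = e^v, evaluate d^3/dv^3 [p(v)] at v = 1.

Use the known series and substitute for the argument.
The coefficient of (v - 1)^3 in the expansion is e/6, so p′′′(1) = 3! * (e/6) = e.

e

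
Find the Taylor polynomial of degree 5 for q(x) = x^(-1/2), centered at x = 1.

Differentiate repeatedly and evaluate at the center.
q(1) = 1
q′(1) = -1/2
q′′(1) = 3/4
q′′′(1) = -15/8
q^(4)(1) = 105/16
q^(5)(1) = -945/32

-63*(x - 1)^5/256 + 35*(x - 1)^4/128 - 5*(x - 1)^3/16 + 3*(x - 1)^2/8 - (x - 1)/2 + 1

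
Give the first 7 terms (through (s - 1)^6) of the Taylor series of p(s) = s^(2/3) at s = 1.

-91*(s - 1)^6/6561 + 14*(s - 1)^5/729 - 7*(s - 1)^4/243 + 4*(s - 1)^3/81 - (s - 1)^2/9 + 2*(s - 1)/3 + 1

[(s - 1)^0] = 1;  [(s - 1)^1] = 2/3;  [(s - 1)^2] = -1/9;  [(s - 1)^3] = 4/81;  [(s - 1)^4] = -7/243;  [(s - 1)^5] = 14/729;  [(s - 1)^6] = -91/6561.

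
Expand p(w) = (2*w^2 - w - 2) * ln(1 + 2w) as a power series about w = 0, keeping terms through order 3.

Shift and add copies of the series according to the polynomial's terms.

2*w^3/3 + 2*w^2 - 4*w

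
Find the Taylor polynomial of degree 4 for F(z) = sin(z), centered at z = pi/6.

F(pi/6) = 1/2
F′(pi/6) = sqrt(3)/2
F′′(pi/6) = -1/2
F′′′(pi/6) = -sqrt(3)/2
F^(4)(pi/6) = 1/2

(z - pi/6)^4/48 - sqrt(3)*(z - pi/6)^3/12 - (z - pi/6)^2/4 + sqrt(3)*(z - pi/6)/2 + 1/2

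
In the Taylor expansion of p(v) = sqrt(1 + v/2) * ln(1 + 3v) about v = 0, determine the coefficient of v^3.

249/32

Multiply the two series term by term and collect like powers.
[v^0] = 0;  [v^1] = 3;  [v^2] = -15/4;  [v^3] = 249/32.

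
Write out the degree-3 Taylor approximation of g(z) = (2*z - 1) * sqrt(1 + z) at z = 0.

-5*z^3/16 + 9*z^2/8 + 3*z/2 - 1

Distribute the polynomial across the series and collect like powers.
g(0) = -1
g′(0) = 3/2
g′′(0) = 9/4
g′′′(0) = -15/8
Then c_k = g^(k)(0)/k! gives each Taylor coefficient.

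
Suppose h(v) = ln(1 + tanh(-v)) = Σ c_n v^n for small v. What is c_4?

Let u equal the inner series; expand the outer function in u and truncate.
[v^0] = 0;  [v^1] = -1;  [v^2] = -1/2;  [v^3] = 0;  [v^4] = 1/12.

1/12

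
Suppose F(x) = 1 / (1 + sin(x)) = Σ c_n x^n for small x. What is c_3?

-5/6

Write 1/(1+u) = 1 - u + u^2 - u^3 + ... and substitute the series for u.
F(0) = 1
F′(0) = -1
F′′(0) = 2
F′′′(0) = -5
So c_3 = F′′′(0)/3! = -5/6.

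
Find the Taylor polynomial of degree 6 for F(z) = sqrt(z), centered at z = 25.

-21*(z - 25)^6/50000000000 + 7*(z - 25)^5/500000000 - (z - 25)^4/2000000 + (z - 25)^3/50000 - (z - 25)^2/1000 + (z - 25)/10 + 5

Use the known series and substitute for the argument.
F(25) = 5
F′(25) = 1/10
F′′(25) = -1/500
F′′′(25) = 3/25000
F^(4)(25) = -3/250000
F^(5)(25) = 21/12500000
F^(6)(25) = -189/625000000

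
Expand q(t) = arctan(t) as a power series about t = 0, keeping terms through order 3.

-t^3/3 + t

q(0) = 0
q′(0) = 1
q′′(0) = 0
q′′′(0) = -2
The Taylor polynomial is Σ q^(k)(0)/k! · t^k.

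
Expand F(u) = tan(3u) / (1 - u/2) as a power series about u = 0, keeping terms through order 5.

2787*u^5/80 + 39*u^4/8 + 39*u^3/4 + 3*u^2/2 + 3*u

Multiply the two series term by term and collect like powers.
F(0) = 0
F′(0) = 3
F′′(0) = 3
F′′′(0) = 117/2
F^(4)(0) = 117
F^(5)(0) = 8361/2
Dividing each by k! gives the coefficients c_0, ..., c_5.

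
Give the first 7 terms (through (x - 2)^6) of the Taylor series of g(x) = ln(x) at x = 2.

-(x - 2)^6/384 + (x - 2)^5/160 - (x - 2)^4/64 + (x - 2)^3/24 - (x - 2)^2/8 + (x - 2)/2 + ln(2)

Apply the Taylor formula c_k = f^(k)(a)/k!.
[(x - 2)^0] = ln(2);  [(x - 2)^1] = 1/2;  [(x - 2)^2] = -1/8;  [(x - 2)^3] = 1/24;  [(x - 2)^4] = -1/64;  [(x - 2)^5] = 1/160;  [(x - 2)^6] = -1/384.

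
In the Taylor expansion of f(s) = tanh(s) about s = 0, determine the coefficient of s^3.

f(0) = 0
f′(0) = 1
f′′(0) = 0
f′′′(0) = -2

-1/3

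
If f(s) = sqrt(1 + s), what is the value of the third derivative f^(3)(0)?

3/8

The coefficient of s^3 in the expansion is 1/16, so f′′′(0) = 3! * (1/16) = 3/8.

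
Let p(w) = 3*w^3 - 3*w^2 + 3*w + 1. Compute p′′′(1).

18

The coefficient of (w - 1)^3 in the expansion is 3, so p′′′(1) = 3! * (3) = 18.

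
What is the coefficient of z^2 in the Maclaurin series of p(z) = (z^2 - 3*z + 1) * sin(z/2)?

-3/2

Distribute the polynomial across the series and collect like powers.
[z^0] = 0;  [z^1] = 1/2;  [z^2] = -3/2.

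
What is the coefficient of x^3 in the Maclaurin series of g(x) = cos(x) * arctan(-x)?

5/6

Multiply the two series term by term and collect like powers.
g(0) = 0
g′(0) = -1
g′′(0) = 0
g′′′(0) = 5
The Taylor polynomial is Σ g^(k)(0)/k! · x^k.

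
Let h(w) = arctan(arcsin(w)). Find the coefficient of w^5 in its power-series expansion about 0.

13/120

Let u equal the inner series; expand the outer function in u and truncate.
[w^0] = 0;  [w^1] = 1;  [w^2] = 0;  [w^3] = -1/6;  [w^4] = 0;  [w^5] = 13/120.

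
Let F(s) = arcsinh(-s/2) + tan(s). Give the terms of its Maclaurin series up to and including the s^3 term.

17*s^3/48 + s/2

Add the two expansions coefficient-wise.
F(0) = 0
F′(0) = 1/2
F′′(0) = 0
F′′′(0) = 17/8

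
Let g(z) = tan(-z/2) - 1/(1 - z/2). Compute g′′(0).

-1/2

Combine the two series term by term.
The coefficient of z^2 in the expansion is -1/4, so g′′(0) = 2! * (-1/4) = -1/2.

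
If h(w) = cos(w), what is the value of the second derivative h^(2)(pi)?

1

The coefficient of (w - pi)^2 in the expansion is 1/2, so h′′(pi) = 2! * (1/2) = 1.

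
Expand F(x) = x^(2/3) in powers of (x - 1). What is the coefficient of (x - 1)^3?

[(x - 1)^0] = 1;  [(x - 1)^1] = 2/3;  [(x - 1)^2] = -1/9;  [(x - 1)^3] = 4/81.

4/81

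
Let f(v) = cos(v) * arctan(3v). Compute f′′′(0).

-63

Take the Cauchy product of the two expansions.
From the series, [v^3] f = -21/2; multiply by 3! = 6 to get -63.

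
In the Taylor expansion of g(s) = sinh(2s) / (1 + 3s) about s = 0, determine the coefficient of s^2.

-6

Write out both Maclaurin series and multiply, keeping only the needed powers.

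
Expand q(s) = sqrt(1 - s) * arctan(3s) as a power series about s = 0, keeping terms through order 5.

Expand each factor separately, then convolve coefficients.

31749*s^5/640 + 69*s^4/16 - 75*s^3/8 - 3*s^2/2 + 3*s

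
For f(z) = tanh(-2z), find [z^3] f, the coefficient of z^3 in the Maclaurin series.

Apply the Taylor formula c_k = f^(k)(a)/k!.
f(0) = 0
f′(0) = -2
f′′(0) = 0
f′′′(0) = 16
So c_3 = f′′′(0)/3! = 8/3.

8/3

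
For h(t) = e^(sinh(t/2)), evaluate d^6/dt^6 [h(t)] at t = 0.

Compose series: expand the inner function first, then feed it into the outer expansion.
The coefficient of t^6 in the expansion is 37/46080, so h^(6)(0) = 6! * (37/46080) = 37/64.

37/64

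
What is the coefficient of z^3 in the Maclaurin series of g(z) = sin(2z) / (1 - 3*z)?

Expand 1/(denominator) as a geometric series and multiply by the numerator's series.
[z^0] = 0;  [z^1] = 2;  [z^2] = 6;  [z^3] = 50/3.

50/3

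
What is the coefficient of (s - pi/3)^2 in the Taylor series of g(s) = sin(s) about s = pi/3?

-sqrt(3)/4

Differentiate repeatedly and evaluate at the center.
[(s - pi/3)^0] = sqrt(3)/2;  [(s - pi/3)^1] = 1/2;  [(s - pi/3)^2] = -sqrt(3)/4.
So c_2 = g′′(pi/3)/2! = -sqrt(3)/4.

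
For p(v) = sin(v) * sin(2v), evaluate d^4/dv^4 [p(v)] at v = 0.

-40

Take the Cauchy product of the two expansions.
The coefficient of v^4 in the expansion is -5/3, so p^(4)(0) = 4! * (-5/3) = -40.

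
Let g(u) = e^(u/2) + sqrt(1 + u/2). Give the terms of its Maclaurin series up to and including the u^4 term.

u^4/6144 + 11*u^3/384 + 3*u^2/32 + 3*u/4 + 2

Combine the two series term by term.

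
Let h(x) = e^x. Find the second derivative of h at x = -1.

From the series, [(x + 1)^2] h = e^(-1)/2; multiply by 2! = 2 to get e^(-1).

e^(-1)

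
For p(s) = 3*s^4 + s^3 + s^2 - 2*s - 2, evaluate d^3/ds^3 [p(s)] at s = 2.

The coefficient of (s - 2)^3 in the expansion is 25, so p′′′(2) = 3! * (25) = 150.

150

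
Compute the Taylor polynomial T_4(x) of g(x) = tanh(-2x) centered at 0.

8*x^3/3 - 2*x

g(0) = 0
g′(0) = -2
g′′(0) = 0
g′′′(0) = 16
g^(4)(0) = 0
The Taylor polynomial is Σ g^(k)(0)/k! · x^k.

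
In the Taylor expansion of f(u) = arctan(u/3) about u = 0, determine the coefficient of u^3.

f(0) = 0
f′(0) = 1/3
f′′(0) = 0
f′′′(0) = -2/27
So c_3 = f′′′(0)/3! = -1/81.

-1/81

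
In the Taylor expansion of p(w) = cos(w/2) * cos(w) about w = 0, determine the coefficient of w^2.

Write out both Maclaurin series and multiply, keeping only the needed powers.
So c_2 = p′′(0)/2! = -5/8.

-5/8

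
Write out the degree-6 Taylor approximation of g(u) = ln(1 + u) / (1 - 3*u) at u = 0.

12581*u^6/60 + 1399*u^5/20 + 93*u^4/4 + 47*u^3/6 + 5*u^2/2 + u

Multiply the numerator's expansion by the denominator's geometric series.
g(0) = 0
g′(0) = 1
g′′(0) = 5
g′′′(0) = 47
g^(4)(0) = 558
g^(5)(0) = 8394
g^(6)(0) = 150972
Dividing each by k! gives the coefficients c_0, ..., c_6.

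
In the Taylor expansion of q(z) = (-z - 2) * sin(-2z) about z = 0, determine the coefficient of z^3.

-8/3

Distribute the polynomial across the series and collect like powers.
q(0) = 0
q′(0) = 4
q′′(0) = 4
q′′′(0) = -16
The Taylor polynomial is Σ q^(k)(0)/k! · z^k.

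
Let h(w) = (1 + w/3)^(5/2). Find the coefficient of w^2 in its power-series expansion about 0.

Differentiate repeatedly and evaluate at the center.
h(0) = 1
h′(0) = 5/6
h′′(0) = 5/12
Dividing each by k! gives the coefficients c_0, ..., c_2.

5/24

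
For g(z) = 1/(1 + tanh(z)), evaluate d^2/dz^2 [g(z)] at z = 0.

2

Substitute the inner expansion into the outer series and collect powers.
The coefficient of z^2 in the expansion is 1, so g′′(0) = 2! * (1) = 2.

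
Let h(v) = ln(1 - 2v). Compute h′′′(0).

-16

The coefficient of v^3 in the expansion is -8/3, so h′′′(0) = 3! * (-8/3) = -16.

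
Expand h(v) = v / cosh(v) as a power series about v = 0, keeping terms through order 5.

Write the quotient as an unknown series and match coefficients against numerator = denominator · series.
[v^0] = 0;  [v^1] = 1;  [v^2] = 0;  [v^3] = -1/2;  [v^4] = 0;  [v^5] = 5/24.

5*v^5/24 - v^3/2 + v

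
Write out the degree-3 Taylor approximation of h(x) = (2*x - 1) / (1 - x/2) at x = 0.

Distribute the polynomial across the series and collect like powers.
h(0) = -1
h′(0) = 3/2
h′′(0) = 3/2
h′′′(0) = 9/4
Then c_k = h^(k)(0)/k! gives each Taylor coefficient.

3*x^3/8 + 3*x^2/4 + 3*x/2 - 1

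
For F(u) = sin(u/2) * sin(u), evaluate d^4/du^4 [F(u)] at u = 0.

Write out both Maclaurin series and multiply, keeping only the needed powers.
The coefficient of u^4 in the expansion is -5/48, so F^(4)(0) = 4! * (-5/48) = -5/2.

-5/2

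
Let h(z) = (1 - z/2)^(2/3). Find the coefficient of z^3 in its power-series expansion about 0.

c_3 = h′′′(0)/3! = -1/162.

-1/162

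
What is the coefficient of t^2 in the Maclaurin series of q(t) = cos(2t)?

-2

q(0) = 1
q′(0) = 0
q′′(0) = -4
Then c_k = q^(k)(0)/k! gives each Taylor coefficient.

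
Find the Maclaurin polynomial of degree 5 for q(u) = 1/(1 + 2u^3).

1 - 2*u^3

Compute the successive derivatives at the expansion point and divide by k!.
q(0) = 1
q′(0) = 0
q′′(0) = 0
q′′′(0) = -12
q^(4)(0) = 0
q^(5)(0) = 0
The Taylor polynomial is Σ q^(k)(0)/k! · u^k.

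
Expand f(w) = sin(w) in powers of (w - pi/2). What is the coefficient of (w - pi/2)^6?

f(pi/2) = 1
f′(pi/2) = 0
f′′(pi/2) = -1
f′′′(pi/2) = 0
f^(4)(pi/2) = 1
f^(5)(pi/2) = 0
f^(6)(pi/2) = -1
So c_6 = f^(6)(pi/2)/6! = -1/720.

-1/720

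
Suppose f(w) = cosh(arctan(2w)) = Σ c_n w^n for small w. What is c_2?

2

Let u equal the inner series; expand the outer function in u and truncate.
f(0) = 1
f′(0) = 0
f′′(0) = 4
So c_2 = f′′(0)/2! = 2.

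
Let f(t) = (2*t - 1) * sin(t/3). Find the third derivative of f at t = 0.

Shift and add copies of the series according to the polynomial's terms.
The coefficient of t^3 in the expansion is 1/162, so f′′′(0) = 3! * (1/162) = 1/27.

1/27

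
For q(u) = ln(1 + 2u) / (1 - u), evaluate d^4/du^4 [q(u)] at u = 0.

-32

Expand 1/(denominator) as a geometric series and multiply by the numerator's series.
From the series, [u^4] q = -4/3; multiply by 4! = 24 to get -32.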